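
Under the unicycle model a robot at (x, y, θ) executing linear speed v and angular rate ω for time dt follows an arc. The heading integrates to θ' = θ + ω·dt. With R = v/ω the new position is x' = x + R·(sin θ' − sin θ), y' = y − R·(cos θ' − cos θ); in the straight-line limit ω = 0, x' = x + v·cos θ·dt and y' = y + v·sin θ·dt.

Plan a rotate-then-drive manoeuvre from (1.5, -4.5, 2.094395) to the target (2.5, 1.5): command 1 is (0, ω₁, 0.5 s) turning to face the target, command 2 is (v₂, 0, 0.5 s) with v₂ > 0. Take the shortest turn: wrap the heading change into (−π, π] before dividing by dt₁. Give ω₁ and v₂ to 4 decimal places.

ω₁ = -1.3775, v₂ = 12.1655

heading to target = atan2(1.5−-4.5, 2.5−1.5) = 1.4056
Δθ = wrap(1.4056 − 2.0944) = -0.6887; ω₁ = Δθ/dt₁ = -1.3775
distance = √((2.5−1.5)² + (1.5−-4.5)²) = 6.0828; v₂ = distance/dt₂ = 12.1655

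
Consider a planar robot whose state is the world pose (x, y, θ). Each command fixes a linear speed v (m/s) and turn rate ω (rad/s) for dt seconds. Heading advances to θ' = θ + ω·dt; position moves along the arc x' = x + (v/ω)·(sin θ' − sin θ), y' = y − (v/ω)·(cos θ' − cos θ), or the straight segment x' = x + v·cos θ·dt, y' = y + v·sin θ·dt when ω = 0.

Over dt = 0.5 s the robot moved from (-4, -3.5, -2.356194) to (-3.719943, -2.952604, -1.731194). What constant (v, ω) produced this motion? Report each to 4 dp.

v = -1.2500, ω = 1.2500

Δθ = -1.731194 − -2.356194 = 0.625000
ω = Δθ/dt = 0.625000/0.5 = 1.2500
R = −Δy/(cos θ' − cos θ) = -1.0000
v = R·ω = -1.0000·1.2500 = -1.2500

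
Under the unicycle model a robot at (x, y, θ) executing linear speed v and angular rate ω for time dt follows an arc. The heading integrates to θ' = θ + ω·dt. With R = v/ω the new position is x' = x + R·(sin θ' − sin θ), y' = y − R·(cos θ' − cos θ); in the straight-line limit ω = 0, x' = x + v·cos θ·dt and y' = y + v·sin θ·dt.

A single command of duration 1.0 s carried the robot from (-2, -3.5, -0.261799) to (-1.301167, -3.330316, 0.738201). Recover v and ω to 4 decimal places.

v = 0.7500, ω = 1.0000

Δθ = 0.738201 − -0.261799 = 1.000000
ω = Δθ/dt = 1.000000/1.0 = 1.0000
R = Δx/(sin θ' − sin θ) = 0.7500
v = R·ω = 0.7500·1.0000 = 0.7500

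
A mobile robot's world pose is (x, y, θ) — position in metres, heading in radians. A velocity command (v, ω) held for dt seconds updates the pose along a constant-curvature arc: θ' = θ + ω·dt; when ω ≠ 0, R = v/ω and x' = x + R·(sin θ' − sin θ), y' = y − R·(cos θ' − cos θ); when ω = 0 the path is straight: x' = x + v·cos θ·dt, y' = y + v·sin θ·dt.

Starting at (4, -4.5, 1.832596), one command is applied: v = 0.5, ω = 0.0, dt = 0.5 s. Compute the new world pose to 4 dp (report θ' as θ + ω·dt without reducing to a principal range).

(3.9353, -4.2585, 1.8326)

θ' = 1.8326 + 0.0·0.5 = 1.8326
ω = 0 → straight: x' = 4 + 0.5·cos(1.8326)·0.5 = 3.9353
y' = -4.5 + 0.5·sin(1.8326)·0.5 = -4.2585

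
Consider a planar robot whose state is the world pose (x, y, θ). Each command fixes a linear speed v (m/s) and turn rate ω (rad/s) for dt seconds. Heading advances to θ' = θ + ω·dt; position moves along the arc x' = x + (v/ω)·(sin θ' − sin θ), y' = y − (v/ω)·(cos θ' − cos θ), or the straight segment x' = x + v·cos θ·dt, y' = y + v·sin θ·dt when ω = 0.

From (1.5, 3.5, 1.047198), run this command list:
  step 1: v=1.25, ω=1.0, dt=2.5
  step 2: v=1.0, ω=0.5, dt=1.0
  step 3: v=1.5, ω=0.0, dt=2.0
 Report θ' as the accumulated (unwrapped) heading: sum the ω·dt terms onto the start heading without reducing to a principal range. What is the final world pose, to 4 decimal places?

step 1: θ'=3.5472 (R=1.2500) → pose (-0.0758, 5.2736, 3.5472)
step 2: θ'=4.0472 (R=2.0000) → pose (-0.8602, 4.6703, 4.0472)
step 3: θ'=4.0472 (straight) → pose (-2.7118, 2.3099, 4.0472)

(-2.7118, 2.3099, 4.0472)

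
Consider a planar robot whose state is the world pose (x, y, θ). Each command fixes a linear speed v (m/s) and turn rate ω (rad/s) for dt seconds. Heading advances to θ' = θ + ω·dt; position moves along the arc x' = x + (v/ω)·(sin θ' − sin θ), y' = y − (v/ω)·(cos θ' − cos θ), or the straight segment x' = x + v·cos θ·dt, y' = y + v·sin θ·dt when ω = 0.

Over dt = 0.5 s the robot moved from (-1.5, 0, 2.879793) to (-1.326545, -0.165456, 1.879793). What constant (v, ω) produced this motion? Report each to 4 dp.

v = -0.5000, ω = -2.0000

Δθ = 1.879793 − 2.879793 = -1.000000
ω = Δθ/dt = -1.000000/0.5 = -2.0000
R = Δx/(sin θ' − sin θ) = 0.2500
v = R·ω = 0.2500·-2.0000 = -0.5000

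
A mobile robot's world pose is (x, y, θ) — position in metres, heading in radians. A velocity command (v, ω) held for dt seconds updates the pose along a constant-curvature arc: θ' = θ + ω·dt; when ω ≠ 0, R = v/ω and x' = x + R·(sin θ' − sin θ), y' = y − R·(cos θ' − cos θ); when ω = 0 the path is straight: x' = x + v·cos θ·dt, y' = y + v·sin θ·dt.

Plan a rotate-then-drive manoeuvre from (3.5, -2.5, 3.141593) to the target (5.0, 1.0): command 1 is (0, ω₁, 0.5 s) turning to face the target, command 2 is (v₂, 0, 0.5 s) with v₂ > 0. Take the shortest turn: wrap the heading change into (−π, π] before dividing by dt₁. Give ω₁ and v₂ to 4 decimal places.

ω₁ = -3.9514, v₂ = 7.6158

heading to target = atan2(1−-2.5, 5−3.5) = 1.1659
Δθ = wrap(1.1659 − 3.1416) = -1.9757; ω₁ = Δθ/dt₁ = -3.9514
distance = √((5−3.5)² + (1−-2.5)²) = 3.8079; v₂ = distance/dt₂ = 7.6158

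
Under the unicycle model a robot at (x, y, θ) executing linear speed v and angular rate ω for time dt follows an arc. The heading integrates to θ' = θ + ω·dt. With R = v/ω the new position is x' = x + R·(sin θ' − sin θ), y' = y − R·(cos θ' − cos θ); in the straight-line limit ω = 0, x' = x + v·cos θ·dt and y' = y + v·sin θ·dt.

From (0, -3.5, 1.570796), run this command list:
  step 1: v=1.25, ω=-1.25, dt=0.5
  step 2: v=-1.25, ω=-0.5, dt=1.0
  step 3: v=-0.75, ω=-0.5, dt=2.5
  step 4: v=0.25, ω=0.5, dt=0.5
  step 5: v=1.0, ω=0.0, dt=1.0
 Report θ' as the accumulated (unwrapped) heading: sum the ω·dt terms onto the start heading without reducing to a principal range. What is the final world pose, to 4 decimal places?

(-1.5403, -3.9995, -0.5542)

step 1: θ'=0.9458 (R=-1.0000) → pose (0.1890, -2.9149, 0.9458)
step 2: θ'=0.4458 (R=2.5000) → pose (-0.7604, -3.7078, 0.4458)
step 3: θ'=-0.8042 (R=1.5000) → pose (-2.4876, -3.3950, -0.8042)
step 4: θ'=-0.5542 (R=0.5000) → pose (-2.3906, -3.4733, -0.5542)
step 5: θ'=-0.5542 (straight) → pose (-1.5403, -3.9995, -0.5542)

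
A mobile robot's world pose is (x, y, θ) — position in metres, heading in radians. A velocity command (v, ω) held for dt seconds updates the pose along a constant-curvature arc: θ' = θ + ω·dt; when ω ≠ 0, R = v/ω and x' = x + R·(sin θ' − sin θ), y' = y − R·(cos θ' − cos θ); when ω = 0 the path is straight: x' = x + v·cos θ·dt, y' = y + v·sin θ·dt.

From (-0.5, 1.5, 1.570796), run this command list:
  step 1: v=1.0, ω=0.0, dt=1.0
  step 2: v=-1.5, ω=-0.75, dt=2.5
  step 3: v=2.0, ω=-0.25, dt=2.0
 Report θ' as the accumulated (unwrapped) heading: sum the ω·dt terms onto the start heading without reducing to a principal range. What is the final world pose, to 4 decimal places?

(0.2669, -1.4914, -0.8042)

step 1: θ'=1.5708 (straight) → pose (-0.5000, 2.5000, 1.5708)
step 2: θ'=-0.3042 (R=2.0000) → pose (-3.0991, 0.5918, -0.3042)
step 3: θ'=-0.8042 (R=-8.0000) → pose (0.2669, -1.4914, -0.8042)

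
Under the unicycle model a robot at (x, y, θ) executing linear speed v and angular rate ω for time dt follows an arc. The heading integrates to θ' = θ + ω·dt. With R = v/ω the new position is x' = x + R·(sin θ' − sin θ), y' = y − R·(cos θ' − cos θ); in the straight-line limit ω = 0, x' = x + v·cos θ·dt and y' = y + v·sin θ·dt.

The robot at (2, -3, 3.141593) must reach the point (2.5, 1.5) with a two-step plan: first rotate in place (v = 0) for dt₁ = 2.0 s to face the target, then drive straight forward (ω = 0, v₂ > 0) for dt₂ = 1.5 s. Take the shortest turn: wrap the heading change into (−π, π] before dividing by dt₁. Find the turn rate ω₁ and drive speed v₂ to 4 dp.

heading to target = atan2(1.5−-3, 2.5−2) = 1.4601
Δθ = wrap(1.4601 − 3.1416) = -1.6815; ω₁ = Δθ/dt₁ = -0.8407
distance = √((2.5−2)² + (1.5−-3)²) = 4.5277; v₂ = distance/dt₂ = 3.0185

ω₁ = -0.8407, v₂ = 3.0185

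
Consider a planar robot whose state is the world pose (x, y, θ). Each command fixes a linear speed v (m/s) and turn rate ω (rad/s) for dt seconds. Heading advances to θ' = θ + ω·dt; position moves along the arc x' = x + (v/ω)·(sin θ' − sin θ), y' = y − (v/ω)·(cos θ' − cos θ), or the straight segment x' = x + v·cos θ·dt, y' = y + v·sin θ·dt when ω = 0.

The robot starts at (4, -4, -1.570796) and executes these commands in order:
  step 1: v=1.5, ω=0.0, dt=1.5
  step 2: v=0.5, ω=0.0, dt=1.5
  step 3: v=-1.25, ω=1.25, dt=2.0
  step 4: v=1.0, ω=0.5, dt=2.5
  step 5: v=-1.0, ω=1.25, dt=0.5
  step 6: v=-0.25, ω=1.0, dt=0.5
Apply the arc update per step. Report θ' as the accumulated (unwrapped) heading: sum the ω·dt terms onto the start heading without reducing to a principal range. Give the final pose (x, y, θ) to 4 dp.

step 1: θ'=-1.5708 (straight) → pose (4.0000, -6.2500, -1.5708)
step 2: θ'=-1.5708 (straight) → pose (4.0000, -7.0000, -1.5708)
step 3: θ'=0.9292 (R=-1.0000) → pose (2.1989, -6.4015, 0.9292)
step 4: θ'=2.1792 (R=2.0000) → pose (2.2377, -4.0615, 2.1792)
step 5: θ'=2.8042 (R=-0.8000) → pose (2.6293, -4.3591, 2.8042)
step 6: θ'=3.3042 (R=-0.2500) → pose (2.7525, -4.3699, 3.3042)

(2.7525, -4.3699, 3.3042)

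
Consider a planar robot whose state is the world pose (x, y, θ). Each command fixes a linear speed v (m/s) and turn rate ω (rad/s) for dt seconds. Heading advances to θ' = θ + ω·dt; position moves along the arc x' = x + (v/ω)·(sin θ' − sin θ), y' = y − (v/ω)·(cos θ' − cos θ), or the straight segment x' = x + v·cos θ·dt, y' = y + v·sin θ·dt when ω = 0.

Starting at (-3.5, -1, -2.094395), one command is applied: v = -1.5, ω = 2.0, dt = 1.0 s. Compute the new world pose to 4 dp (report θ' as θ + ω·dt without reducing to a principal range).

θ' = -2.0944 + 2.0·1.0 = -0.0944
R = v/ω = -1.5/2.0 = -0.7500
x' = -3.5 + -0.7500·(sin -0.0944 − sin -2.0944) = -4.0788
y' = -1 − -0.7500·(cos -0.0944 − cos -2.0944) = 0.1217

(-4.0788, 0.1217, -0.0944)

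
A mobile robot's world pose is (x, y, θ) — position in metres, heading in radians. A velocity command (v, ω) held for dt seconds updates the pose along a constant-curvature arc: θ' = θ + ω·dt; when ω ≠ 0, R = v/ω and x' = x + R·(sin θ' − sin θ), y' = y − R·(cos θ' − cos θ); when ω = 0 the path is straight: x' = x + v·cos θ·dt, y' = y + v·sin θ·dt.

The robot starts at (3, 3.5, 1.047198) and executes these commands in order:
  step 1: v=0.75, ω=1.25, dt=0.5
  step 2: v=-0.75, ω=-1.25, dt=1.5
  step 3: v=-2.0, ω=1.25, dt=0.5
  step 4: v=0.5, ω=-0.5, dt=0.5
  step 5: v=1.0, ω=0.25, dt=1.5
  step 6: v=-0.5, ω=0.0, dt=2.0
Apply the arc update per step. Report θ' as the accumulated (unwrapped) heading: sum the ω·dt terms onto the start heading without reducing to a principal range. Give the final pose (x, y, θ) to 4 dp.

step 1: θ'=1.6722 (R=0.6000) → pose (3.0773, 3.8607, 1.6722)
step 2: θ'=-0.2028 (R=0.6000) → pose (2.3595, 3.2123, -0.2028)
step 3: θ'=0.4222 (R=-1.6000) → pose (1.3816, 3.1046, 0.4222)
step 4: θ'=0.1722 (R=-1.0000) → pose (1.6201, 3.1776, 0.1722)
step 5: θ'=0.5472 (R=4.0000) → pose (3.0159, 3.7025, 0.5472)
step 6: θ'=0.5472 (straight) → pose (2.1619, 3.1822, 0.5472)

(2.1619, 3.1822, 0.5472)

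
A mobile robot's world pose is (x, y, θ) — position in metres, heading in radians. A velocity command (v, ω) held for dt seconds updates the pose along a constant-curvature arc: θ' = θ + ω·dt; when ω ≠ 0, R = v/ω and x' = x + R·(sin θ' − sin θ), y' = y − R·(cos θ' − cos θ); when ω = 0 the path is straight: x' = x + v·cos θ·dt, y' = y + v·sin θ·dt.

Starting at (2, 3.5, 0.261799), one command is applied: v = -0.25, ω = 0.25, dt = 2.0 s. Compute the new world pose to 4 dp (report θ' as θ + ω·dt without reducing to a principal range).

θ' = 0.2618 + 0.25·2.0 = 0.7618
R = v/ω = -0.25/0.25 = -1.0000
x' = 2 + -1.0000·(sin 0.7618 − sin 0.2618) = 1.5686
y' = 3.5 − -1.0000·(cos 0.7618 − cos 0.2618) = 3.2577

(1.5686, 3.2577, 0.7618)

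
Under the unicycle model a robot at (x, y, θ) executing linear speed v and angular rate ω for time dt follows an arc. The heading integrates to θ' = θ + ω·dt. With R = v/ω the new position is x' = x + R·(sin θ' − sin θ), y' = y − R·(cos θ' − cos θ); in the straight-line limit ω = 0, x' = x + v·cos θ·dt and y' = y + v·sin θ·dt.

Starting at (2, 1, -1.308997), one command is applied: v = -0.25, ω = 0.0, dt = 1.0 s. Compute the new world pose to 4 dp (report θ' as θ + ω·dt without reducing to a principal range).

θ' = -1.3090 + 0.0·1.0 = -1.3090
ω = 0 → straight: x' = 2 + -0.25·cos(-1.3090)·1.0 = 1.9353
y' = 1 + -0.25·sin(-1.3090)·1.0 = 1.2415

(1.9353, 1.2415, -1.3090)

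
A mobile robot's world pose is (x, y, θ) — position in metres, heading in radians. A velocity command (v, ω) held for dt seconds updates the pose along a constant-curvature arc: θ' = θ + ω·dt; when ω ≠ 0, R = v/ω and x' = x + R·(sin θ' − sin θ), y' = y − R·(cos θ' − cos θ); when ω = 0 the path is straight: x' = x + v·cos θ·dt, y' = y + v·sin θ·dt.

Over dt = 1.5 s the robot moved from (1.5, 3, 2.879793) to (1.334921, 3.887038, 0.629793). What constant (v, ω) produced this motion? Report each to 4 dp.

Δθ = 0.629793 − 2.879793 = -2.250000
ω = Δθ/dt = -2.250000/1.5 = -1.5000
R = −Δy/(cos θ' − cos θ) = -0.5000
v = R·ω = -0.5000·-1.5000 = 0.7500

v = 0.7500, ω = -1.5000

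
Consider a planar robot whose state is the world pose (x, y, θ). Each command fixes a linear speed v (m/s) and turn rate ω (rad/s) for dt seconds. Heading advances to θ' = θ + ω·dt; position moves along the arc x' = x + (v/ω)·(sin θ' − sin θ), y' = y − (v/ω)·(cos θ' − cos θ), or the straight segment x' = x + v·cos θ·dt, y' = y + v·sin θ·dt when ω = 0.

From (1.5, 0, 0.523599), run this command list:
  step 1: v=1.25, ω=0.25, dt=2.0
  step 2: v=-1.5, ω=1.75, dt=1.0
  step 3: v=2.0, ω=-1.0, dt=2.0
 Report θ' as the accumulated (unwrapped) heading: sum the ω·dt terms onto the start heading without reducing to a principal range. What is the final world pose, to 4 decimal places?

step 1: θ'=1.0236 (R=5.0000) → pose (3.2699, 1.7286, 1.0236)
step 2: θ'=2.7736 (R=-0.8571) → pose (3.6936, 0.4829, 2.7736)
step 3: θ'=0.7736 (R=-2.0000) → pose (3.0156, 3.7798, 0.7736)

(3.0156, 3.7798, 0.7736)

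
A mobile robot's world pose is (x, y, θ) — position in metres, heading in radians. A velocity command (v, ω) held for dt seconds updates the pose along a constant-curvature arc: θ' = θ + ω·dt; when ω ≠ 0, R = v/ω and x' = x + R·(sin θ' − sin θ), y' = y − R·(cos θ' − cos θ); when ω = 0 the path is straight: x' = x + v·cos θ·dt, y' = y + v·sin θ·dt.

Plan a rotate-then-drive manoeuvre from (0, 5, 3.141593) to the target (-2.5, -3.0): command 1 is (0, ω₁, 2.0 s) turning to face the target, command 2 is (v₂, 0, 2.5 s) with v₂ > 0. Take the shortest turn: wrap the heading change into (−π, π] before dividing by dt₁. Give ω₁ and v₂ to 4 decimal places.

heading to target = atan2(-3−5, -2.5−0) = -1.8737
Δθ = wrap(-1.8737 − 3.1416) = 1.2679; ω₁ = Δθ/dt₁ = 0.6340
distance = √((-2.5−0)² + (-3−5)²) = 8.3815; v₂ = distance/dt₂ = 3.3526

ω₁ = 0.6340, v₂ = 3.3526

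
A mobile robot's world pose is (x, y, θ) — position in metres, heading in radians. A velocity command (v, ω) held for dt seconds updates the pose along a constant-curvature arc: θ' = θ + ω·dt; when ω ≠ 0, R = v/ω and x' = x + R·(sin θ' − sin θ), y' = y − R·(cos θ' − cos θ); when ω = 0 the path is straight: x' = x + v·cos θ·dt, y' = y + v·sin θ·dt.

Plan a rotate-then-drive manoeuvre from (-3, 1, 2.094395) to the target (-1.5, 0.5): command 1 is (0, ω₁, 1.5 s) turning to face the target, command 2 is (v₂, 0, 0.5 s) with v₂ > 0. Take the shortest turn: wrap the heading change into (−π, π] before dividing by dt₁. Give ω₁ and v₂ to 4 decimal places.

ω₁ = -1.6108, v₂ = 3.1623

heading to target = atan2(0.5−1, -1.5−-3) = -0.3218
Δθ = wrap(-0.3218 − 2.0944) = -2.4161; ω₁ = Δθ/dt₁ = -1.6108
distance = √((-1.5−-3)² + (0.5−1)²) = 1.5811; v₂ = distance/dt₂ = 3.1623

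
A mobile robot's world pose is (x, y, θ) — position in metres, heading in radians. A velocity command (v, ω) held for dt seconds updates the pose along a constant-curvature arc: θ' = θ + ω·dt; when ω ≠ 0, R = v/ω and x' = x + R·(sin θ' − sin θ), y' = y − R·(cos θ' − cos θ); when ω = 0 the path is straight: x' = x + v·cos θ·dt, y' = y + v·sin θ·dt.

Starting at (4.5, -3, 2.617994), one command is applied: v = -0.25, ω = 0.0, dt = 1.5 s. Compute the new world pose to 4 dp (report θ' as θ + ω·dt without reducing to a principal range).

(4.8248, -3.1875, 2.6180)

θ' = 2.6180 + 0.0·1.5 = 2.6180
ω = 0 → straight: x' = 4.5 + -0.25·cos(2.6180)·1.5 = 4.8248
y' = -3 + -0.25·sin(2.6180)·1.5 = -3.1875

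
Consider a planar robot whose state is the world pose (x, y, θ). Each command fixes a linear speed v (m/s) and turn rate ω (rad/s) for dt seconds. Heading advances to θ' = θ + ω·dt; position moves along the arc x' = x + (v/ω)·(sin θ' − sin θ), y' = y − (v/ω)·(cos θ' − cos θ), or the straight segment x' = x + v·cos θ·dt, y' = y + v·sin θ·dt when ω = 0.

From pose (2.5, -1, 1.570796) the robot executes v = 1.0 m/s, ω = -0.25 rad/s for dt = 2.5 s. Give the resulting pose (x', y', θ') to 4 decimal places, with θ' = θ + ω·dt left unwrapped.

(3.2561, 1.3404, 0.9458)

θ' = 1.5708 + -0.25·2.5 = 0.9458
R = v/ω = 1.0/-0.25 = -4.0000
x' = 2.5 + -4.0000·(sin 0.9458 − sin 1.5708) = 3.2561
y' = -1 − -4.0000·(cos 0.9458 − cos 1.5708) = 1.3404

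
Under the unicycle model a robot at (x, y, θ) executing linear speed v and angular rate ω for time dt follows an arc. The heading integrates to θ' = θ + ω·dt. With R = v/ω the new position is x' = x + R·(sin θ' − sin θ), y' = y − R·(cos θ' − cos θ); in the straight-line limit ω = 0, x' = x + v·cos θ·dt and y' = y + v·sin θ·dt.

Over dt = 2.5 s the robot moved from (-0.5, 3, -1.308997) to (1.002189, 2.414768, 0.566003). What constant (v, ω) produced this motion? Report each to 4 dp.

Δθ = 0.566003 − -1.308997 = 1.875000
ω = Δθ/dt = 1.875000/2.5 = 0.7500
R = Δx/(sin θ' − sin θ) = 1.0000
v = R·ω = 1.0000·0.7500 = 0.7500

v = 0.7500, ω = 0.7500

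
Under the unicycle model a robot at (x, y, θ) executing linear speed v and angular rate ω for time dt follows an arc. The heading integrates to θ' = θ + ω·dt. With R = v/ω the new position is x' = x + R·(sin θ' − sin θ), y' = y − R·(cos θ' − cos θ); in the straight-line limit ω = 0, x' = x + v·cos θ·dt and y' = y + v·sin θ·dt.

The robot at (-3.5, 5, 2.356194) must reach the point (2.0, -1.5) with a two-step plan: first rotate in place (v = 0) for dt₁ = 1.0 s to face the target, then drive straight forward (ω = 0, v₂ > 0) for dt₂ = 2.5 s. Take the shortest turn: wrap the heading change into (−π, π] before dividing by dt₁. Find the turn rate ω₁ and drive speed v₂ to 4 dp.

heading to target = atan2(-1.5−5, 2−-3.5) = -0.8685
Δθ = wrap(-0.8685 − 2.3562) = 3.0585; ω₁ = Δθ/dt₁ = 3.0585
distance = √((2−-3.5)² + (-1.5−5)²) = 8.5147; v₂ = distance/dt₂ = 3.4059

ω₁ = 3.0585, v₂ = 3.4059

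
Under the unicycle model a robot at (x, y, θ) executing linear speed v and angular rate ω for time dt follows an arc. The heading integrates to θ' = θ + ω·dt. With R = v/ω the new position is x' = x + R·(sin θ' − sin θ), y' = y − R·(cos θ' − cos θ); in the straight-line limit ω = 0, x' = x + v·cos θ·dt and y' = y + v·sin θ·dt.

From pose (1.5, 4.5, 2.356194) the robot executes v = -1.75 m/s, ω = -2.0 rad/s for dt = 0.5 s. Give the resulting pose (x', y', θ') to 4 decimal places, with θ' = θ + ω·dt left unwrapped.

θ' = 2.3562 + -2.0·0.5 = 1.3562
R = v/ω = -1.75/-2.0 = 0.8750
x' = 1.5 + 0.8750·(sin 1.3562 − sin 2.3562) = 1.7362
y' = 4.5 − 0.8750·(cos 1.3562 − cos 2.3562) = 3.6949

(1.7362, 3.6949, 1.3562)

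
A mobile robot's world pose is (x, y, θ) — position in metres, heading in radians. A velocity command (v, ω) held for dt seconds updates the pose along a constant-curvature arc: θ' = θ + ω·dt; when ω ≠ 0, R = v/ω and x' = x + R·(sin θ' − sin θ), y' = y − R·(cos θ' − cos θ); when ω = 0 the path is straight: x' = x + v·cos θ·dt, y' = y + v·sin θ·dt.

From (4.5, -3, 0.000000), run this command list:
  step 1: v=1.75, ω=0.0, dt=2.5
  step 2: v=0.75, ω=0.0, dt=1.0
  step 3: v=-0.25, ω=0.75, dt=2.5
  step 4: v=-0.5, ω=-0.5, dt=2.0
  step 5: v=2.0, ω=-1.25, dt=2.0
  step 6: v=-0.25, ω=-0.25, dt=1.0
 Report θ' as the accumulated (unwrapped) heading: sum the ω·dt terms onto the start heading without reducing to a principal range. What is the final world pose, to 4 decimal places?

step 1: θ'=0.0000 (straight) → pose (8.8750, -3.0000, 0.0000)
step 2: θ'=0.0000 (straight) → pose (9.6250, -3.0000, 0.0000)
step 3: θ'=1.8750 (R=-0.3333) → pose (9.3070, -3.4332, 1.8750)
step 4: θ'=0.8750 (R=1.0000) → pose (9.1204, -4.3737, 0.8750)
step 5: θ'=-1.6250 (R=-1.6000) → pose (11.9461, -5.4860, -1.6250)
step 6: θ'=-1.8750 (R=1.0000) → pose (11.9906, -5.2406, -1.8750)

(11.9906, -5.2406, -1.8750)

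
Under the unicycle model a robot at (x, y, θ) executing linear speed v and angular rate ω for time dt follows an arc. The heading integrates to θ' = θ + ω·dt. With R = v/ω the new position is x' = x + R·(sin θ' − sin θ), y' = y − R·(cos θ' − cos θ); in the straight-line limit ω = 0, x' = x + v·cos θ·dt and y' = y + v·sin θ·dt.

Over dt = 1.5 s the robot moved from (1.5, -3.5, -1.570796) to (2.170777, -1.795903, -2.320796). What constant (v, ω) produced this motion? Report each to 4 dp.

Δθ = -2.320796 − -1.570796 = -0.750000
ω = Δθ/dt = -0.750000/1.5 = -0.5000
R = −Δy/(cos θ' − cos θ) = 2.5000
v = R·ω = 2.5000·-0.5000 = -1.2500

v = -1.2500, ω = -0.5000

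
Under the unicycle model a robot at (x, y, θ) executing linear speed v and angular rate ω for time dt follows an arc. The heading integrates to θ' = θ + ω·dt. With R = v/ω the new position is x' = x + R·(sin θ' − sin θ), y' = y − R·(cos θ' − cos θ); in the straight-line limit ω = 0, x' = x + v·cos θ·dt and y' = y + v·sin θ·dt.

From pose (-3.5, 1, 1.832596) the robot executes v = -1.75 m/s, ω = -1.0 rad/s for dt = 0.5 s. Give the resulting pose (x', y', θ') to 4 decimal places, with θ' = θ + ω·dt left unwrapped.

(-3.4898, 0.1341, 1.3326)

θ' = 1.8326 + -1.0·0.5 = 1.3326
R = v/ω = -1.75/-1.0 = 1.7500
x' = -3.5 + 1.7500·(sin 1.3326 − sin 1.8326) = -3.4898
y' = 1 − 1.7500·(cos 1.3326 − cos 1.8326) = 0.1341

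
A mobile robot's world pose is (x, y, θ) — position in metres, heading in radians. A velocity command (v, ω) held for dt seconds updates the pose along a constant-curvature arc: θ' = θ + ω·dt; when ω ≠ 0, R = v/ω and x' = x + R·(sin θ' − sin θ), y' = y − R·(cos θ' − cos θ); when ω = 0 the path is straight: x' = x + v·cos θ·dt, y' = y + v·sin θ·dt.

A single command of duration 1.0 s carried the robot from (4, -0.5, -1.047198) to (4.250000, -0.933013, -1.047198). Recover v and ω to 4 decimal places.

Δθ = -1.047198 − -1.047198 = 0.000000
ω = Δθ/dt = 0.000000/1.0 = 0.0000
ω = 0 → v = (Δx·cos θ + Δy·sin θ)/dt = 0.5000

v = 0.5000, ω = 0.0000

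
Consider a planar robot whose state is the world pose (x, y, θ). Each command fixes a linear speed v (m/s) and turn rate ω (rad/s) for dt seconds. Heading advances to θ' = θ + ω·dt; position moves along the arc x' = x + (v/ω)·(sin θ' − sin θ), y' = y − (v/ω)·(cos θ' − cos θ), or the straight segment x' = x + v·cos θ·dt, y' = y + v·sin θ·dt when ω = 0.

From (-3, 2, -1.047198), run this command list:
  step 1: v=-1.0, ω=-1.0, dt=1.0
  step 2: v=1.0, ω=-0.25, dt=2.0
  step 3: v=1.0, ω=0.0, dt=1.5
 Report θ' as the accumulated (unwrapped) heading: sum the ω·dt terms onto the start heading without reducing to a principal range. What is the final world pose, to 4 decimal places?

step 1: θ'=-2.0472 (R=1.0000) → pose (-3.0226, 2.9586, -2.0472)
step 2: θ'=-2.5472 (R=-4.0000) → pose (-4.3372, 1.4790, -2.5472)
step 3: θ'=-2.5472 (straight) → pose (-5.5799, 0.6390, -2.5472)

(-5.5799, 0.6390, -2.5472)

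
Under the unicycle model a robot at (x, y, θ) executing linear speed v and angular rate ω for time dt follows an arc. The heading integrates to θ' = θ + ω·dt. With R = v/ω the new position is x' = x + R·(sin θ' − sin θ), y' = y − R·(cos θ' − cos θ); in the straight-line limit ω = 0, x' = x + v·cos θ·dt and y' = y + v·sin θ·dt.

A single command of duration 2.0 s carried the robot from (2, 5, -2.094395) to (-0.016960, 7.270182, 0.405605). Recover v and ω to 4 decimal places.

v = -2.0000, ω = 1.2500

Δθ = 0.405605 − -2.094395 = 2.500000
ω = Δθ/dt = 2.500000/2.0 = 1.2500
R = −Δy/(cos θ' − cos θ) = -1.6000
v = R·ω = -1.6000·1.2500 = -2.0000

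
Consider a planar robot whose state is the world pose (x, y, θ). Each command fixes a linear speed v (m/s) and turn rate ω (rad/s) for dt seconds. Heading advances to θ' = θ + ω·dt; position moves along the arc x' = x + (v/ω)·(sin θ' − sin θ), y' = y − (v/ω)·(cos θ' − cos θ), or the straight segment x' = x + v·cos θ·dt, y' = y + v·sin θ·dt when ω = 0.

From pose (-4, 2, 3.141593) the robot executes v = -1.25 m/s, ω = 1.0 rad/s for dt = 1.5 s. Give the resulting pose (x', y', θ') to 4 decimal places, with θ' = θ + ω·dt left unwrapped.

(-2.7531, 3.1616, 4.6416)

θ' = 3.1416 + 1.0·1.5 = 4.6416
R = v/ω = -1.25/1.0 = -1.2500
x' = -4 + -1.2500·(sin 4.6416 − sin 3.1416) = -2.7531
y' = 2 − -1.2500·(cos 4.6416 − cos 3.1416) = 3.1616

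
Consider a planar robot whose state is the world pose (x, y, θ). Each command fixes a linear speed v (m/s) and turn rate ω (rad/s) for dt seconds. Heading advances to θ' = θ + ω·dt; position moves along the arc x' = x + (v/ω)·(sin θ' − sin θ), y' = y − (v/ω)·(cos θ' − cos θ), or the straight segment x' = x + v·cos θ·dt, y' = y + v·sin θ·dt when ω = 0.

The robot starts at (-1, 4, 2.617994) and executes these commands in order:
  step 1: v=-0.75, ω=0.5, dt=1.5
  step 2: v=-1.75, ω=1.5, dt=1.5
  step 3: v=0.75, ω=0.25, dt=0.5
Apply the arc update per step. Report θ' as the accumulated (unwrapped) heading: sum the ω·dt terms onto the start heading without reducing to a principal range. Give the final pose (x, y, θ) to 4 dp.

step 1: θ'=3.3680 (R=-1.5000) → pose (0.0867, 3.8373, 3.3680)
step 2: θ'=5.6180 (R=-1.1667) → pose (0.5449, 5.8921, 5.6180)
step 3: θ'=5.7430 (R=3.0000) → pose (0.8536, 5.6797, 5.7430)

(0.8536, 5.6797, 5.7430)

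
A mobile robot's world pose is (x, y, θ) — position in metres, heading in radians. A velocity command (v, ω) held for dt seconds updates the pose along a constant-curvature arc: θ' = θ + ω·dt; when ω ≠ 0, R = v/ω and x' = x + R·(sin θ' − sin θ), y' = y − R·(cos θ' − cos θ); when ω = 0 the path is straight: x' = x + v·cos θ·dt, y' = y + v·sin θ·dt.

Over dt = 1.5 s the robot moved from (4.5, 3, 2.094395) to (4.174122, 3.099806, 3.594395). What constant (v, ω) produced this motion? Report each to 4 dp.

v = 0.2500, ω = 1.0000

Δθ = 3.594395 − 2.094395 = 1.500000
ω = Δθ/dt = 1.500000/1.5 = 1.0000
R = Δx/(sin θ' − sin θ) = 0.2500
v = R·ω = 0.2500·1.0000 = 0.2500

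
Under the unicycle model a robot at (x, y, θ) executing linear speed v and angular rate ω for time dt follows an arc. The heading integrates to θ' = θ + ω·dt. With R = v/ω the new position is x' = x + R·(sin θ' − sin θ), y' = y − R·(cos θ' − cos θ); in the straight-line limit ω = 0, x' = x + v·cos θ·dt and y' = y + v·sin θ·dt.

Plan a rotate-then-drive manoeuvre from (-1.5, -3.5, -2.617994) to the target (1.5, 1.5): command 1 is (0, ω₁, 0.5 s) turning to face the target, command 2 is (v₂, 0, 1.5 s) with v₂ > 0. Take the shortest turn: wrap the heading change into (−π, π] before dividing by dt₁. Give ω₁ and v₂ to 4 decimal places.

heading to target = atan2(1.5−-3.5, 1.5−-1.5) = 1.0304
Δθ = wrap(1.0304 − -2.6180) = -2.6348; ω₁ = Δθ/dt₁ = -5.2696
distance = √((1.5−-1.5)² + (1.5−-3.5)²) = 5.8310; v₂ = distance/dt₂ = 3.8873

ω₁ = -5.2696, v₂ = 3.8873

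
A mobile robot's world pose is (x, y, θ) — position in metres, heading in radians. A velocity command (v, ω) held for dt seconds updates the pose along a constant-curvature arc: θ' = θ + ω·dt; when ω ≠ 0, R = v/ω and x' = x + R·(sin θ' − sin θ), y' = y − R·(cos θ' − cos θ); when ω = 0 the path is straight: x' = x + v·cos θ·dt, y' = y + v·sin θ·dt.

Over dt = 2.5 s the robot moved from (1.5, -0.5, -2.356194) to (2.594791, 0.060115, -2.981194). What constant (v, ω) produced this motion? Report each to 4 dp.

v = -0.5000, ω = -0.2500

Δθ = -2.981194 − -2.356194 = -0.625000
ω = Δθ/dt = -0.625000/2.5 = -0.2500
R = Δx/(sin θ' − sin θ) = 2.0000
v = R·ω = 2.0000·-0.2500 = -0.5000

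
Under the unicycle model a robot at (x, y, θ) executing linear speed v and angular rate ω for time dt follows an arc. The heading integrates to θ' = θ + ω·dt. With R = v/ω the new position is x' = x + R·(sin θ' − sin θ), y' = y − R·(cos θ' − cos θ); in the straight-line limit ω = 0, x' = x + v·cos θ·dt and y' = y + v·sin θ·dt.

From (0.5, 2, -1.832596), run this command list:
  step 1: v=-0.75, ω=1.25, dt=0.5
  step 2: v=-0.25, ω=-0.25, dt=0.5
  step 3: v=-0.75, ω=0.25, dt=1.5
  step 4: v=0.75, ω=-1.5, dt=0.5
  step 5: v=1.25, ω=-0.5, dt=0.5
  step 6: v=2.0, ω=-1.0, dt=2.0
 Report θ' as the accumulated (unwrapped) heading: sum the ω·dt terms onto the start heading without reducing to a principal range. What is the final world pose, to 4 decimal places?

(-3.4015, 1.9325, -3.9576)

step 1: θ'=-1.2076 (R=-0.6000) → pose (0.4813, 2.3685, -1.2076)
step 2: θ'=-1.3326 (R=1.0000) → pose (0.4443, 2.4878, -1.3326)
step 3: θ'=-0.9576 (R=-3.0000) → pose (-0.0176, 3.5064, -0.9576)
step 4: θ'=-1.7076 (R=-0.5000) → pose (0.0689, 3.1504, -1.7076)
step 5: θ'=-1.9576 (R=-2.5000) → pose (-0.0925, 2.5483, -1.9576)
step 6: θ'=-3.9576 (R=-2.0000) → pose (-3.4015, 1.9325, -3.9576)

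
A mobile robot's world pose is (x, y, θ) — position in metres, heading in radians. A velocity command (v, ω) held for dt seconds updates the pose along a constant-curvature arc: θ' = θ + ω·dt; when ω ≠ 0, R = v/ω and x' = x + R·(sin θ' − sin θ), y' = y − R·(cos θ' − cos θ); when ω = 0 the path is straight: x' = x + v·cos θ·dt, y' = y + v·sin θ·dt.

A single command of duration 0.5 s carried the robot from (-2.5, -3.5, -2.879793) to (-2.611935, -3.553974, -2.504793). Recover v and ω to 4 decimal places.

Δθ = -2.504793 − -2.879793 = 0.375000
ω = Δθ/dt = 0.375000/0.5 = 0.7500
R = Δx/(sin θ' − sin θ) = 0.3333
v = R·ω = 0.3333·0.7500 = 0.2500

v = 0.2500, ω = 0.7500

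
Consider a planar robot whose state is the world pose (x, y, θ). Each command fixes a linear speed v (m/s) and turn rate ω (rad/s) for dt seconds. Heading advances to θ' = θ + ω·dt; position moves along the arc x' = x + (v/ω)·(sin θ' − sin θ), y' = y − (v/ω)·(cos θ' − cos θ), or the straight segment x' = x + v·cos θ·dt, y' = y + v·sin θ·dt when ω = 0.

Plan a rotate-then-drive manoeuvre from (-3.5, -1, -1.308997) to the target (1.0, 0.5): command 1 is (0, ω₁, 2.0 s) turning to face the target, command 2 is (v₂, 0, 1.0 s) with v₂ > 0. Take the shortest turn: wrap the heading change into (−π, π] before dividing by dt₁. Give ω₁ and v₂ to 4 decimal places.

ω₁ = 0.8154, v₂ = 4.7434

heading to target = atan2(0.5−-1, 1−-3.5) = 0.3218
Δθ = wrap(0.3218 − -1.3090) = 1.6307; ω₁ = Δθ/dt₁ = 0.8154
distance = √((1−-3.5)² + (0.5−-1)²) = 4.7434; v₂ = distance/dt₂ = 4.7434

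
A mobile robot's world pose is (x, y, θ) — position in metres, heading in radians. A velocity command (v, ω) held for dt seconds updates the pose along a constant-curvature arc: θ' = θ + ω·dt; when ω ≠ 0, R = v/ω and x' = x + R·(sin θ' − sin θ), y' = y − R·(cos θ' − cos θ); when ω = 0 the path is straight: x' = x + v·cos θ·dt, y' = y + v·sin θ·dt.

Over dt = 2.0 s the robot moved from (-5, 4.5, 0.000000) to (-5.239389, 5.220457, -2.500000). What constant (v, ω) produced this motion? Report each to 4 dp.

Δθ = -2.500000 − 0.000000 = -2.500000
ω = Δθ/dt = -2.500000/2.0 = -1.2500
R = −Δy/(cos θ' − cos θ) = 0.4000
v = R·ω = 0.4000·-1.2500 = -0.5000

v = -0.5000, ω = -1.2500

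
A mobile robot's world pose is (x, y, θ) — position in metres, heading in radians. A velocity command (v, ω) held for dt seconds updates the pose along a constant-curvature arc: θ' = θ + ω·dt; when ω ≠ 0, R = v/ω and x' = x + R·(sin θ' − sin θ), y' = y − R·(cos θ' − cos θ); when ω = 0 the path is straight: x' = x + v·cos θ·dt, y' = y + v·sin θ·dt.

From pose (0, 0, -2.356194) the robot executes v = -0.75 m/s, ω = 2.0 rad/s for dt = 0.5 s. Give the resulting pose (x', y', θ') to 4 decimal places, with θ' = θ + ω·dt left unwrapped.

(0.1012, 0.3450, -1.3562)

θ' = -2.3562 + 2.0·0.5 = -1.3562
R = v/ω = -0.75/2.0 = -0.3750
x' = 0 + -0.3750·(sin -1.3562 − sin -2.3562) = 0.1012
y' = 0 − -0.3750·(cos -1.3562 − cos -2.3562) = 0.3450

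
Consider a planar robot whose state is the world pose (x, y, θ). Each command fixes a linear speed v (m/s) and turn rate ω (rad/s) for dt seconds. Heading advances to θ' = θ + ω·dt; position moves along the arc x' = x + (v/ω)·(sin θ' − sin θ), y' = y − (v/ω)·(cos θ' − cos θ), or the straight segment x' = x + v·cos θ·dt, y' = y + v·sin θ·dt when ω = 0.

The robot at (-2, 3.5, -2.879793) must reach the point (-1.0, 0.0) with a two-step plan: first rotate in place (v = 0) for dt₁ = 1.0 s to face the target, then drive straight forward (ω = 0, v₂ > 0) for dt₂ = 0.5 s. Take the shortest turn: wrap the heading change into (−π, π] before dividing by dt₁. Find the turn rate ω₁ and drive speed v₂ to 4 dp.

ω₁ = 1.5873, v₂ = 7.2801

heading to target = atan2(0−3.5, -1−-2) = -1.2925
Δθ = wrap(-1.2925 − -2.8798) = 1.5873; ω₁ = Δθ/dt₁ = 1.5873
distance = √((-1−-2)² + (0−3.5)²) = 3.6401; v₂ = distance/dt₂ = 7.2801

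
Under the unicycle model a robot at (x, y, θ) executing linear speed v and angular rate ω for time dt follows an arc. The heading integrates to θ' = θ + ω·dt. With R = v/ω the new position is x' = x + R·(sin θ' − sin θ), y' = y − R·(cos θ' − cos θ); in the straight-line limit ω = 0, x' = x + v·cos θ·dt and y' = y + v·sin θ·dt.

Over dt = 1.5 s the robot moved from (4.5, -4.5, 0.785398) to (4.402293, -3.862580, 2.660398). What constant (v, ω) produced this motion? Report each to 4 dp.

v = 0.5000, ω = 1.2500

Δθ = 2.660398 − 0.785398 = 1.875000
ω = Δθ/dt = 1.875000/1.5 = 1.2500
R = −Δy/(cos θ' − cos θ) = 0.4000
v = R·ω = 0.4000·1.2500 = 0.5000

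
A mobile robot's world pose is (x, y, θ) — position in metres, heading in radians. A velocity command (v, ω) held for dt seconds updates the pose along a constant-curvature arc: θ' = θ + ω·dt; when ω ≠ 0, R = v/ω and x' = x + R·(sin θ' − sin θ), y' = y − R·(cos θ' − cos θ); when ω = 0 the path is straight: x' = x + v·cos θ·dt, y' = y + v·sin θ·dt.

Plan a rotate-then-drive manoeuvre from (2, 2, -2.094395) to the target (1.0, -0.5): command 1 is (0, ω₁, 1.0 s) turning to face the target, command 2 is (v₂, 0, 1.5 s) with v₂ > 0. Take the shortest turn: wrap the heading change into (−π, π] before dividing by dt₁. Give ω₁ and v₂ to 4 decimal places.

ω₁ = 0.1431, v₂ = 1.7951

heading to target = atan2(-0.5−2, 1−2) = -1.9513
Δθ = wrap(-1.9513 − -2.0944) = 0.1431; ω₁ = Δθ/dt₁ = 0.1431
distance = √((1−2)² + (-0.5−2)²) = 2.6926; v₂ = distance/dt₂ = 1.7951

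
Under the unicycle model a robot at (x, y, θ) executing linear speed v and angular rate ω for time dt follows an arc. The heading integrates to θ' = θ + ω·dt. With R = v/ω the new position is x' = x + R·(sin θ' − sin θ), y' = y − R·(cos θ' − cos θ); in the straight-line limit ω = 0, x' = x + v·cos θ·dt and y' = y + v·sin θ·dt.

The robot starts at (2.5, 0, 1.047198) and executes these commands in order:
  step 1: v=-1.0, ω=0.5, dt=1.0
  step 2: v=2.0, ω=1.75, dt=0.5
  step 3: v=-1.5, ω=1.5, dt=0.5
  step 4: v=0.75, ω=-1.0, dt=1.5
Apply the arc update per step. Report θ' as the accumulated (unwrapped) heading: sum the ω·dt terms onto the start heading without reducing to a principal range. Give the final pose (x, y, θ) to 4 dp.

step 1: θ'=1.5472 (R=-2.0000) → pose (2.2326, -0.9528, 1.5472)
step 2: θ'=2.4222 (R=1.1429) → pose (1.8431, -0.0662, 2.4222)
step 3: θ'=3.1722 (R=-1.0000) → pose (2.5327, -0.3135, 3.1722)
step 4: θ'=1.6722 (R=-0.7500) → pose (1.7636, 0.3602, 1.6722)

(1.7636, 0.3602, 1.6722)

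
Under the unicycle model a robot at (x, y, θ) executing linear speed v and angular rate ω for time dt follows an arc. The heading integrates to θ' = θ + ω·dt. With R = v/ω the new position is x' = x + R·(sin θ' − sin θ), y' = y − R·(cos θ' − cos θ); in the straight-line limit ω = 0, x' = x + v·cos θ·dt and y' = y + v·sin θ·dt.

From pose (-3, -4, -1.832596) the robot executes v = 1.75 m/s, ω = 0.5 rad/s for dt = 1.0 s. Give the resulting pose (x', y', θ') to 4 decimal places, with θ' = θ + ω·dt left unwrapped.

(-3.0204, -5.7317, -1.3326)

θ' = -1.8326 + 0.5·1.0 = -1.3326
R = v/ω = 1.75/0.5 = 3.5000
x' = -3 + 3.5000·(sin -1.3326 − sin -1.8326) = -3.0204
y' = -4 − 3.5000·(cos -1.3326 − cos -1.8326) = -5.7317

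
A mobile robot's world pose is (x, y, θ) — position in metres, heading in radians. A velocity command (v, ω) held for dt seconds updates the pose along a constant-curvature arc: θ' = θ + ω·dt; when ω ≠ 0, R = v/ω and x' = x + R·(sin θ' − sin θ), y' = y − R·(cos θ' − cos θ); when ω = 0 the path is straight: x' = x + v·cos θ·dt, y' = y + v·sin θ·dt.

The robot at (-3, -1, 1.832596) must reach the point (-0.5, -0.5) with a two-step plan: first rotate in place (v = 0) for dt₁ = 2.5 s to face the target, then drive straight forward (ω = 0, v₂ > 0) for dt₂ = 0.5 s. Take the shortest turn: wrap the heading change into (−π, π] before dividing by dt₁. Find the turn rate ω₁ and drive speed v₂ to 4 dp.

ω₁ = -0.6541, v₂ = 5.0990

heading to target = atan2(-0.5−-1, -0.5−-3) = 0.1974
Δθ = wrap(0.1974 − 1.8326) = -1.6352; ω₁ = Δθ/dt₁ = -0.6541
distance = √((-0.5−-3)² + (-0.5−-1)²) = 2.5495; v₂ = distance/dt₂ = 5.0990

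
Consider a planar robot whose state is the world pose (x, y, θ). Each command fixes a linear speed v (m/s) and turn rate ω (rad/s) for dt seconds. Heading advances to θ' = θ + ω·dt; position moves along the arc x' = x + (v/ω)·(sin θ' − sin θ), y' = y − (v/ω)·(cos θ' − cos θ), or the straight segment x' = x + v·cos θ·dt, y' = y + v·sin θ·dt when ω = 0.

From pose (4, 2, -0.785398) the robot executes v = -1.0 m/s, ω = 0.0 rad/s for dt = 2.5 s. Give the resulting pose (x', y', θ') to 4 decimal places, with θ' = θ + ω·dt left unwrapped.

(2.2322, 3.7678, -0.7854)

θ' = -0.7854 + 0.0·2.5 = -0.7854
ω = 0 → straight: x' = 4 + -1.0·cos(-0.7854)·2.5 = 2.2322
y' = 2 + -1.0·sin(-0.7854)·2.5 = 3.7678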